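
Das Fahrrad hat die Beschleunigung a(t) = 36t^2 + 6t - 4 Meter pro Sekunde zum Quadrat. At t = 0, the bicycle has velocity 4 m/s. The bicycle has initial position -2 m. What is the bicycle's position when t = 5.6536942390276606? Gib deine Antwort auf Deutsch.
Ausgehend von der Beschleunigung a(t) = 36·t^2 + 6·t - 4, nehmen wir 2 Stammfunktionen. Durch Integration von der Beschleunigung und Verwendung der Anfangsbedingung v(0) = 4, erhalten wir v(t) = 12·t^3 + 3·t^2 - 4·t + 4. Mit ∫v(t)dt und Anwendung von x(0) = -2, finden wir x(t) = 3·t^4 + t^3 - 2·t^2 + 4·t - 2. Mit x(t) = 3·t^4 + t^3 - 2·t^2 + 4·t - 2 und Einsetzen von t = 5.6536942390276606, finden wir x = 3202.54387791892.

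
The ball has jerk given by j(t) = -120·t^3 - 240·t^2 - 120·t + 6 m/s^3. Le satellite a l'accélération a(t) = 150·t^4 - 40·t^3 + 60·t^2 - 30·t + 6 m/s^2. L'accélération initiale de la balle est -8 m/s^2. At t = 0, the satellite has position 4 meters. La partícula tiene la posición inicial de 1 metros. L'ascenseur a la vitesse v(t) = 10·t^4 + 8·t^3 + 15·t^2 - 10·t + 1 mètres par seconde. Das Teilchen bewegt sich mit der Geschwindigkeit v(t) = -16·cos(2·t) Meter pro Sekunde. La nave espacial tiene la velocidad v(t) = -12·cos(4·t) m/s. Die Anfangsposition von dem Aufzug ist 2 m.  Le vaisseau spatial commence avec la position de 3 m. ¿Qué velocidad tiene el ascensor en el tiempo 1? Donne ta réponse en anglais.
Using v(t) = 10·t^4 + 8·t^3 + 15·t^2 - 10·t + 1 and substituting t = 1, we find v = 24.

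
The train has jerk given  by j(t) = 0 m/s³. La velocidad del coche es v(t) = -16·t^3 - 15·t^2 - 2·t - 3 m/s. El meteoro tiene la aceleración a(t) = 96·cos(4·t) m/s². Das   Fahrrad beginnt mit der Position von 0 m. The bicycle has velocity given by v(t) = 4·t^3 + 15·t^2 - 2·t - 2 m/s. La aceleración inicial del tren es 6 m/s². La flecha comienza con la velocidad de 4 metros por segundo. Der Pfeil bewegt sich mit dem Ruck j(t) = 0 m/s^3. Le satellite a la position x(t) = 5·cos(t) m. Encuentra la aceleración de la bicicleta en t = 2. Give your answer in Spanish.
Para resolver esto, necesitamos tomar 1 derivada de nuestra ecuación de la velocidad v(t) = 4·t^3 + 15·t^2 - 2·t - 2. Derivando la velocidad, obtenemos la aceleración: a(t) = 12·t^2 + 30·t - 2. Usando a(t) = 12·t^2 + 30·t - 2 y sustituyendo t = 2, encontramos a = 106.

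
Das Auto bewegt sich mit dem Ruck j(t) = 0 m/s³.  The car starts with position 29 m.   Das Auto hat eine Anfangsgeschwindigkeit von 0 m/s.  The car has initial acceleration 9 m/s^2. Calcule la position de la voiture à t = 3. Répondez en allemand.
Wir müssen unsere Gleichung für den Ruck j(t) = 0 3-mal integrieren. Durch Integration von dem Ruck und Verwendung der Anfangsbedingung a(0) = 9, erhalten wir a(t) = 9. Die Stammfunktion von der Beschleunigung, mit v(0) = 0, ergibt die Geschwindigkeit: v(t) = 9·t. Durch Integration von der Geschwindigkeit und Verwendung der Anfangsbedingung x(0) = 29, erhalten wir x(t) = 9·t^2/2 + 29. Mit x(t) = 9·t^2/2 + 29 und Einsetzen von t = 3, finden wir x = 139/2.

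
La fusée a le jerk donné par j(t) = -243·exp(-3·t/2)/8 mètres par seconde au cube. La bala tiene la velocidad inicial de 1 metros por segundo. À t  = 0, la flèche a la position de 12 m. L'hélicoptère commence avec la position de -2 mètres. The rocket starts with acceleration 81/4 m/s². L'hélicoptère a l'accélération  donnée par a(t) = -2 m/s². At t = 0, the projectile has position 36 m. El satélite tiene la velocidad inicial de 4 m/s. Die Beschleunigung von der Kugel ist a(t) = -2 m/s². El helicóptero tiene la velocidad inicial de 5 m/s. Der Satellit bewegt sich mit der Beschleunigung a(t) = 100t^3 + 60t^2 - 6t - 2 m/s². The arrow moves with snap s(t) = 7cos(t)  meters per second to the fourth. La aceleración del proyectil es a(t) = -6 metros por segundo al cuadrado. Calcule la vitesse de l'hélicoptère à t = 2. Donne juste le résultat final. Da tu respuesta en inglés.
At t = 2, v = 1.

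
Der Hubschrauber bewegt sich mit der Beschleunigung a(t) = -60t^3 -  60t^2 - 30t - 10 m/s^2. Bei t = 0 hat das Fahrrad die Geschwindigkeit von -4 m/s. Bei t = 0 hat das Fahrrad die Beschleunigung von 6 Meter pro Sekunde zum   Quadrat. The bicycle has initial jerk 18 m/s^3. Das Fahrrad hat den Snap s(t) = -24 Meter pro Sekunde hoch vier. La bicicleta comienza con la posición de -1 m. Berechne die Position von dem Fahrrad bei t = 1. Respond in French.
Nous devons trouver l'intégrale de notre équation du snap s(t) = -24 4 fois. L'intégrale du snap est le jerk. En utilisant j(0) = 18, nous obtenons j(t) = 18 - 24·t. En intégrant le jerk et en utilisant la condition initiale a(0) = 6, nous obtenons a(t) = -12·t^2 + 18·t + 6. En prenant ∫a(t)dt et en appliquant v(0) = -4, nous trouvons v(t) = -4·t^3 + 9·t^2 + 6·t - 4. La primitive de la vitesse, avec x(0) = -1, donne la position: x(t) = -t^4 + 3·t^3 + 3·t^2 - 4·t - 1. Nous avons la position x(t) = -t^4 + 3·t^3 + 3·t^2 - 4·t - 1. En substituant t = 1: x(1) = 0.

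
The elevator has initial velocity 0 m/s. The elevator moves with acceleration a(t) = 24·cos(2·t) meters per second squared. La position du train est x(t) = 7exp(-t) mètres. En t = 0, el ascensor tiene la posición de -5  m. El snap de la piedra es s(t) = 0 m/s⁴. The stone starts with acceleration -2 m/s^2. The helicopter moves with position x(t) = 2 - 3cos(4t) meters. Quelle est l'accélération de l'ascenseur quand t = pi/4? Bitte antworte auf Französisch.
Nous avons l'accélération a(t) = 24·cos(2·t). En substituant t = pi/4: a(pi/4) = 0.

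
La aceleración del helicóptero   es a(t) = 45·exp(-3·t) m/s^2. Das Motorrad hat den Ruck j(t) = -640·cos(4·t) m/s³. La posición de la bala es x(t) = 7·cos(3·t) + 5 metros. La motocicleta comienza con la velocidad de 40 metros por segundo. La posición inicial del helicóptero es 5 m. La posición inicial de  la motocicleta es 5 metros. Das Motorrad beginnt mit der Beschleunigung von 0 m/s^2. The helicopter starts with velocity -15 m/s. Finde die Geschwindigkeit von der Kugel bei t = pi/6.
Wir müssen unsere Gleichung für die Position x(t) = 7·cos(3·t) + 5 1-mal ableiten. Durch Ableiten von der Position erhalten wir die Geschwindigkeit: v(t) = -21·sin(3·t). Mit v(t) = -21·sin(3·t) und Einsetzen von t = pi/6, finden wir v = -21.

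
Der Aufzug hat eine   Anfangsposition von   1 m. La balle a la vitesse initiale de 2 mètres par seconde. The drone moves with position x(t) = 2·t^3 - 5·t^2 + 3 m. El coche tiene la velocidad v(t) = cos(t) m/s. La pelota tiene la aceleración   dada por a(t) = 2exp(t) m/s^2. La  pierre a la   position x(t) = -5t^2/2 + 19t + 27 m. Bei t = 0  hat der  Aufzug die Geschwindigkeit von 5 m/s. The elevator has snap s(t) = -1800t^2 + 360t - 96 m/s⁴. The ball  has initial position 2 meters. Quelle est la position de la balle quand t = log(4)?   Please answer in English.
We must find the antiderivative of our acceleration equation a(t) = 2·exp(t) 2 times. Taking ∫a(t)dt and applying v(0) = 2, we find v(t) = 2·exp(t). The integral of velocity, with x(0) = 2, gives position: x(t) = 2·exp(t). We have position x(t) = 2·exp(t). Substituting t = log(4): x(log(4)) = 8.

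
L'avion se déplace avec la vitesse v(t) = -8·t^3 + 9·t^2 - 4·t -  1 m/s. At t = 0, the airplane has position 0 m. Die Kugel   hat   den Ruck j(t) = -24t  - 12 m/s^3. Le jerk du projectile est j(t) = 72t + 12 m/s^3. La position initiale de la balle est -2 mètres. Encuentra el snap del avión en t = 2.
Partiendo de la velocidad v(t) = -8·t^3 + 9·t^2 - 4·t - 1, tomamos 3 derivadas. La derivada de la velocidad da la aceleración: a(t) = -24·t^2 + 18·t - 4. Tomando d/dt de a(t), encontramos j(t) = 18 - 48·t. Tomando d/dt de j(t), encontramos s(t) = -48. Tenemos el snap s(t) = -48. Sustituyendo t = 2: s(2) = -48.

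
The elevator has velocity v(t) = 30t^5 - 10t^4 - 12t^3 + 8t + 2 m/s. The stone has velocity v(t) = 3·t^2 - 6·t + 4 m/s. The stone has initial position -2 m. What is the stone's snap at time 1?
To solve this, we need to take 3 derivatives of our velocity equation v(t) = 3·t^2 - 6·t + 4. Taking d/dt of v(t), we find a(t) = 6·t - 6. Taking d/dt of a(t), we find j(t) = 6. The derivative of jerk gives snap: s(t) = 0. From the given snap equation s(t) = 0, we substitute t = 1 to get s = 0.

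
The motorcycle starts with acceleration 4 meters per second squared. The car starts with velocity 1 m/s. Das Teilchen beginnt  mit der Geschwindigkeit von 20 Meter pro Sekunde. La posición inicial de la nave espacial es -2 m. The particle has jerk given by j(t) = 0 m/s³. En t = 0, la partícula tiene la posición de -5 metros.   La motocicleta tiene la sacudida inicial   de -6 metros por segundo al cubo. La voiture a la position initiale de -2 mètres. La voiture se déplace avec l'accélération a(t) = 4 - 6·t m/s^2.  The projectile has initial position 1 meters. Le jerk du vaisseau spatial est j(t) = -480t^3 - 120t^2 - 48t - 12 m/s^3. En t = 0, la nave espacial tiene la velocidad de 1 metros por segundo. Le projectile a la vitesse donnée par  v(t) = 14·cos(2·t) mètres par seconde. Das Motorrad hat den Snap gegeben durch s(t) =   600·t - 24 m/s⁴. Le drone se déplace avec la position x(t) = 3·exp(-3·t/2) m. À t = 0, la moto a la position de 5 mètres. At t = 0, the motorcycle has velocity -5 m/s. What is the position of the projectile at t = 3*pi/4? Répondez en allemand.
Um dies zu lösen, müssen wir 1 Integral unserer Gleichung für die Geschwindigkeit v(t) = 14·cos(2·t) finden. Die Stammfunktion von der Geschwindigkeit, mit x(0) = 1, ergibt die Position: x(t) = 7·sin(2·t) + 1. Aus der Gleichung für die Position x(t) = 7·sin(2·t) + 1, setzen wir t = 3*pi/4 ein und erhalten x = -6.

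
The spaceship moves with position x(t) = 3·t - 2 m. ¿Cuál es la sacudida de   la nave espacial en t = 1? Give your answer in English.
We must differentiate our position equation x(t) = 3·t - 2 3 times. Taking d/dt of x(t), we find v(t) = 3. The derivative of velocity gives acceleration: a(t) = 0. Differentiating acceleration, we get jerk: j(t) = 0. We have jerk j(t) = 0. Substituting t = 1: j(1) = 0.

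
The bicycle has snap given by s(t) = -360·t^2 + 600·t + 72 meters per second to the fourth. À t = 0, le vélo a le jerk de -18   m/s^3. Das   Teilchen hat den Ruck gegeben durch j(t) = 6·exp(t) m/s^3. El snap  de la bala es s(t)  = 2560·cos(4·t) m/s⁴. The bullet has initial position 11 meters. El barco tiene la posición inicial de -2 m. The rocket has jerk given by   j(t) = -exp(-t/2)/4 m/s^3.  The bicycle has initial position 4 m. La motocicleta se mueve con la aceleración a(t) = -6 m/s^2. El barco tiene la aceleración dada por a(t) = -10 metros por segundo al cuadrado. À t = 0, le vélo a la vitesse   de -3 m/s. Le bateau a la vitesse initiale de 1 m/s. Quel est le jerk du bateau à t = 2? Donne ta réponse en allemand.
Um dies zu lösen, müssen wir 1 Ableitung unserer Gleichung für die Beschleunigung a(t) = -10 nehmen. Durch Ableiten von der Beschleunigung erhalten wir den Ruck: j(t) = 0. Aus der Gleichung für den Ruck j(t) = 0, setzen wir t = 2 ein und erhalten j = 0.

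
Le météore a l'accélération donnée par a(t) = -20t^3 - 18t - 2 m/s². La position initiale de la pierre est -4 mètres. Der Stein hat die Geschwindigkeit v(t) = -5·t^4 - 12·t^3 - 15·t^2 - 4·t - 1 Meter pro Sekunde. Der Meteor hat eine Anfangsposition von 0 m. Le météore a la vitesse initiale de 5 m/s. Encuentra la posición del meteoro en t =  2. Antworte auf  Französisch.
Pour résoudre ceci, nous devons prendre 2 primitives de notre équation de l'accélération a(t) = -20·t^3 - 18·t - 2. L'intégrale de l'accélération est la vitesse. En utilisant v(0) = 5, nous obtenons v(t) = -5·t^4 - 9·t^2 - 2·t + 5. La primitive de la vitesse est la position. En utilisant x(0) = 0, nous obtenons x(t) = -t^5 - 3·t^3 - t^2 + 5·t. De l'équation de la position x(t) = -t^5 - 3·t^3 - t^2 + 5·t, nous substituons t = 2 pour obtenir x = -50.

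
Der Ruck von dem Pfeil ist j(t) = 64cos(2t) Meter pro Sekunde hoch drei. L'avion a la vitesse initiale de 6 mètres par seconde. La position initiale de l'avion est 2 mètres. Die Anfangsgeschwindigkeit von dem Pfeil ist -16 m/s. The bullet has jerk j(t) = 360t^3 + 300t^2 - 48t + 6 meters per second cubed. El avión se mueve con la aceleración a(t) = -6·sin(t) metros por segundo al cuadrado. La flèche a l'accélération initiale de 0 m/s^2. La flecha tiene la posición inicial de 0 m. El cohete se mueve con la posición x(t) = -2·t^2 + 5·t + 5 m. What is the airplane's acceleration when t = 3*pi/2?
Using a(t) = -6·sin(t) and substituting t = 3*pi/2, we find a = 6.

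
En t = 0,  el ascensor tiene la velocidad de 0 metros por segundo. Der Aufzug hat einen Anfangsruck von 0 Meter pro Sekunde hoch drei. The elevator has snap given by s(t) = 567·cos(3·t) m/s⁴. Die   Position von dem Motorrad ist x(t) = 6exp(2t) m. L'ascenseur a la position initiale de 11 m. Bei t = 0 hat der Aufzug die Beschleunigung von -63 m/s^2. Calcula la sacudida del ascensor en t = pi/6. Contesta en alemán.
Ausgehend von dem Snap s(t) = 567·cos(3·t), nehmen wir 1 Stammfunktion. Die Stammfunktion von dem Snap ist der Ruck. Mit j(0) = 0 erhalten wir j(t) = 189·sin(3·t). Mit j(t) = 189·sin(3·t) und Einsetzen von t = pi/6, finden wir j = 189.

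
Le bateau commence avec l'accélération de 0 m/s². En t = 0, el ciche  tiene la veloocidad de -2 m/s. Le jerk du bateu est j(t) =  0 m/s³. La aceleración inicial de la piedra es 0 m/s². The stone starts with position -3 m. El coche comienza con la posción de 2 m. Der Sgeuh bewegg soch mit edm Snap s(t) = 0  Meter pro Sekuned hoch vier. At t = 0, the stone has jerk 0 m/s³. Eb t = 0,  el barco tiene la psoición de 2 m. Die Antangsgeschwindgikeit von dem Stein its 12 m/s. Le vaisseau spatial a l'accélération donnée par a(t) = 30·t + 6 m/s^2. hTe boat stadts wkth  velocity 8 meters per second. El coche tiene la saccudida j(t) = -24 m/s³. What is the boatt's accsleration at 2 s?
We need to integrate our jerk equation j(t) = 0 1 time. Finding the integral of j(t) and using a(0) = 0: a(t) = 0. Using a(t) = 0 and substituting t = 2, we find a = 0.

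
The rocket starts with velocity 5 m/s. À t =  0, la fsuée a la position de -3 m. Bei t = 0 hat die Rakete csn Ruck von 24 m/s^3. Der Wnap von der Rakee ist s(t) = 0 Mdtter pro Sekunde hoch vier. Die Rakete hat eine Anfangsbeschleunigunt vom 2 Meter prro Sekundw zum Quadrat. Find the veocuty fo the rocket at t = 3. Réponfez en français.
En partant du snap s(t) = 0, nous prenons 3 intégrales. La primitive du snap est le jerk. En utilisant j(0) = 24, nous obtenons j(t) = 24. L'intégrale du jerk, avec a(0) = 2, donne l'accélération: a(t) = 24·t + 2. La primitive de l'accélération, avec v(0) = 5, donne la vitesse: v(t) = 12·t^2 + 2·t + 5. En utilisant v(t) = 12·t^2 + 2·t + 5 et en substituant t = 3, nous trouvons v = 119.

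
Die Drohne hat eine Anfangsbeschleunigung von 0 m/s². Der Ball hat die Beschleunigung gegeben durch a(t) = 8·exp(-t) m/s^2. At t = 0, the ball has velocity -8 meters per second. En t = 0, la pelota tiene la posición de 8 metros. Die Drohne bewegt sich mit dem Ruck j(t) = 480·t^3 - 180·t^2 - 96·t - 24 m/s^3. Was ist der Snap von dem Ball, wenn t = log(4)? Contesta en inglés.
We must differentiate our acceleration equation a(t) = 8·exp(-t) 2 times. Differentiating acceleration, we get jerk: j(t) = -8·exp(-t). Differentiating jerk, we get snap: s(t) = 8·exp(-t). From the given snap equation s(t) = 8·exp(-t), we substitute t = log(4) to get s = 2.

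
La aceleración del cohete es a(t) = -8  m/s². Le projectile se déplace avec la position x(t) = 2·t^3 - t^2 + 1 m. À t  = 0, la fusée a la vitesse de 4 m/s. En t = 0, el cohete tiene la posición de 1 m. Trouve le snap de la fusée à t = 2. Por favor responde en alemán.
Wir müssen unsere Gleichung für die Beschleunigung a(t) = -8 2-mal ableiten. Die Ableitung von der Beschleunigung ergibt den Ruck: j(t) = 0. Mit d/dt von j(t) finden wir s(t) = 0. Aus der Gleichung für den Snap s(t) = 0, setzen wir t = 2 ein und erhalten s = 0.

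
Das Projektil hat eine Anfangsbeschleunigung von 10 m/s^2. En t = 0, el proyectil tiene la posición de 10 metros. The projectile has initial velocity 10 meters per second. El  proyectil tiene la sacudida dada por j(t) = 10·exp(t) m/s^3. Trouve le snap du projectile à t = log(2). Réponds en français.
Pour résoudre ceci, nous devons prendre 1 dérivée de notre équation du jerk j(t) = 10·exp(t). En prenant d/dt de j(t), nous trouvons s(t) = 10·exp(t). Nous avons le snap s(t) = 10·exp(t). En substituant t = log(2): s(log(2)) = 20.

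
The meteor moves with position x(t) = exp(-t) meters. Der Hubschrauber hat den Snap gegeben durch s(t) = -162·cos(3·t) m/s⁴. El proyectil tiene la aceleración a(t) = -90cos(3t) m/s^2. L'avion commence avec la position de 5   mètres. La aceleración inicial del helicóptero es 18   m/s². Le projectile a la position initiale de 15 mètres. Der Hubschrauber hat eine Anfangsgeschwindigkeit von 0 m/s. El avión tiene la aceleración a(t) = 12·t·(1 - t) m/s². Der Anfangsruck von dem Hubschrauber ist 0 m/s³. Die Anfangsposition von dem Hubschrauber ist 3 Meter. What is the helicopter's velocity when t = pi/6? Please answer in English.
We must find the integral of our snap equation s(t) = -162·cos(3·t) 3 times. The antiderivative of snap is jerk. Using j(0) = 0, we get j(t) = -54·sin(3·t). Finding the integral of j(t) and using a(0) = 18: a(t) = 18·cos(3·t). The integral of acceleration is velocity. Using v(0) = 0, we get v(t) = 6·sin(3·t). From the given velocity equation v(t) = 6·sin(3·t), we substitute t = pi/6 to get v = 6.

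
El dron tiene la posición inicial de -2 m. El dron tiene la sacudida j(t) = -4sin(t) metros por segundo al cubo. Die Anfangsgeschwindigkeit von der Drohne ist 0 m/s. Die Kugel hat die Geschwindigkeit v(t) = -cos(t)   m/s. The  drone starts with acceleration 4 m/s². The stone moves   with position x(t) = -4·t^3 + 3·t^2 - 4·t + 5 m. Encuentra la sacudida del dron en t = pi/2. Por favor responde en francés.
De l'équation du jerk j(t) = -4·sin(t), nous substituons t = pi/2 pour obtenir j = -4.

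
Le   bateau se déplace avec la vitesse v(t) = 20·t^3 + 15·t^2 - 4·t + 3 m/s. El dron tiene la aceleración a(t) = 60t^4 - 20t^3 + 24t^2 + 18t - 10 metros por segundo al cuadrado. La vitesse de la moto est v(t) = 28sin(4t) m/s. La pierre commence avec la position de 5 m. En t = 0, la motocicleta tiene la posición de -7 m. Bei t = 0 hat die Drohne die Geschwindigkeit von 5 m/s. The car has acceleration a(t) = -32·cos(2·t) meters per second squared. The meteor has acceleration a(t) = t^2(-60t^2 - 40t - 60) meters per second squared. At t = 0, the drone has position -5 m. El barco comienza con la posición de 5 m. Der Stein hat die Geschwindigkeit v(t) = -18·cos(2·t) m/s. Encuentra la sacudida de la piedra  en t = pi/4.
Partiendo de la velocidad v(t) = -18·cos(2·t), tomamos 2 derivadas. Derivando la velocidad, obtenemos la aceleración: a(t) = 36·sin(2·t). Derivando la aceleración, obtenemos la sacudida: j(t) = 72·cos(2·t). Tenemos la sacudida j(t) = 72·cos(2·t). Sustituyendo t = pi/4: j(pi/4) = 0.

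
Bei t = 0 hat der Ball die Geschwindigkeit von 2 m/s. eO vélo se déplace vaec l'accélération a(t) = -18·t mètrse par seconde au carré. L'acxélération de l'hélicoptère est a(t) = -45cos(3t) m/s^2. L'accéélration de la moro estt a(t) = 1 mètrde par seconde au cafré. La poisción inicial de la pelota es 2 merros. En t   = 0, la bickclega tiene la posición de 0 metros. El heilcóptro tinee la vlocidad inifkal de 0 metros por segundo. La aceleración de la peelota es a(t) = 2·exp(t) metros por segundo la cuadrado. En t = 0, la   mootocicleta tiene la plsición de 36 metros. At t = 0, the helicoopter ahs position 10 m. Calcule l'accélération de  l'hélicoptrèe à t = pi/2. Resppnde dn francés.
De l'équation de l'accélération a(t) = -45·cos(3·t), nous substituons t = pi/2 pour obtenir a = 0.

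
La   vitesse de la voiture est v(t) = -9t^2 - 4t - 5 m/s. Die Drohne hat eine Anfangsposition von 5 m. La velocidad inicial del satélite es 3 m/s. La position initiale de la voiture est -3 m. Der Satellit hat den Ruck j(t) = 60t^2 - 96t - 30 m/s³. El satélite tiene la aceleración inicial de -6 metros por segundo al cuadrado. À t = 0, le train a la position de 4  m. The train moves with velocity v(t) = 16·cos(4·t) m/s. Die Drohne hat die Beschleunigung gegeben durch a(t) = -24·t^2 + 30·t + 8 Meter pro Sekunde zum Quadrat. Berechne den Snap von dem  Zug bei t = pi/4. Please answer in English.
To solve this, we need to take 3 derivatives of our velocity equation v(t) = 16·cos(4·t). Taking d/dt of v(t), we find a(t) = -64·sin(4·t). The derivative of acceleration gives jerk: j(t) = -256·cos(4·t). The derivative of jerk gives snap: s(t) = 1024·sin(4·t). We have snap s(t) = 1024·sin(4·t). Substituting t = pi/4: s(pi/4) = 0.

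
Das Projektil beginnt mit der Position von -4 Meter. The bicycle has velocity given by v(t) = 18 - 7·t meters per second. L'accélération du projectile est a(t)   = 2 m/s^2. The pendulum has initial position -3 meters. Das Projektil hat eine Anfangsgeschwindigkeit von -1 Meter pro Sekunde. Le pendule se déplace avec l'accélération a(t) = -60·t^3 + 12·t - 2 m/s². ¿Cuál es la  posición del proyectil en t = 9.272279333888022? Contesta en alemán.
Wir müssen die Stammfunktion unserer Gleichung für die Beschleunigung a(t) = 2 2-mal finden. Mit ∫a(t)dt und Anwendung von v(0) = -1, finden wir v(t) = 2·t - 1. Durch Integration von der Geschwindigkeit und Verwendung der Anfangsbedingung x(0) = -4, erhalten wir x(t) = t^2 - t - 4. Wir haben die Position x(t) = t^2 - t - 4. Durch Einsetzen von t = 9.272279333888022: x(9.272279333888022) = 72.7028847117589.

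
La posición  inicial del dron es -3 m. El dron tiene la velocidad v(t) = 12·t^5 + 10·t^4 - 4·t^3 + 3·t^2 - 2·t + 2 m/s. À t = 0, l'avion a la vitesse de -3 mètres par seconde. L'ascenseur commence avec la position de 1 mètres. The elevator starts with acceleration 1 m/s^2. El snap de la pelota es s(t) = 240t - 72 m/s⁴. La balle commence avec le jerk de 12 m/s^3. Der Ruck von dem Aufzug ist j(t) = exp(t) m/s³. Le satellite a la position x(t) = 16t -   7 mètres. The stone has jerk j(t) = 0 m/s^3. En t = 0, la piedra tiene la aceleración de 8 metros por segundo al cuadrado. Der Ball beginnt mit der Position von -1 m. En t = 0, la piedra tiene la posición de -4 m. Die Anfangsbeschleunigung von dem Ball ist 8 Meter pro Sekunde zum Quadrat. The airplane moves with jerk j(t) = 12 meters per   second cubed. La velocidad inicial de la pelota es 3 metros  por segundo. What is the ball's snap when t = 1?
Using s(t) = 240·t - 72 and substituting t = 1, we find s = 168.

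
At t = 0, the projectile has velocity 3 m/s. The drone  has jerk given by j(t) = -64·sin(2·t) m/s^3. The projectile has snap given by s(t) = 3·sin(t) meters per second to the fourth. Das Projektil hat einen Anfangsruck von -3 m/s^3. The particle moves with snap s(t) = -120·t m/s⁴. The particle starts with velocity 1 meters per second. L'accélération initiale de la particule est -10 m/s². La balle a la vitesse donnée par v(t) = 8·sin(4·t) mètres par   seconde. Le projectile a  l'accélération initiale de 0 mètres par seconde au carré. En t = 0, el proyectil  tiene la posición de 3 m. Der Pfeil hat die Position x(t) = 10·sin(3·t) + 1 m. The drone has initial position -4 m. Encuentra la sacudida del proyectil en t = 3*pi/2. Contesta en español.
Para resolver esto, necesitamos tomar 1 integral de nuestra ecuación del snap s(t) = 3·sin(t). La integral del snap, con j(0) = -3, da la sacudida: j(t) = -3·cos(t). Usando j(t) = -3·cos(t) y sustituyendo t = 3*pi/2, encontramos j = 0.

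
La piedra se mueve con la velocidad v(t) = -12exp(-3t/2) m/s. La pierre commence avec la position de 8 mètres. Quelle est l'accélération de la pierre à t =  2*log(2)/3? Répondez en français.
Pour résoudre ceci, nous devons prendre 1 dérivée de notre équation de la vitesse v(t) = -12·exp(-3·t/2). En prenant d/dt de v(t), nous trouvons a(t) = 18·exp(-3·t/2). En utilisant a(t) = 18·exp(-3·t/2) et en substituant t = 2*log(2)/3, nous trouvons a = 9.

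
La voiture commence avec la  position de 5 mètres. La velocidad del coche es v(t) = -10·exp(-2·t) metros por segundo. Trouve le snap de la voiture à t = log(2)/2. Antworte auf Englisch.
Starting from velocity v(t) = -10·exp(-2·t), we take 3 derivatives. The derivative of velocity gives acceleration: a(t) = 20·exp(-2·t). Taking d/dt of a(t), we find j(t) = -40·exp(-2·t). Differentiating jerk, we get snap: s(t) = 80·exp(-2·t). From the given snap equation s(t) = 80·exp(-2·t), we substitute t = log(2)/2 to get s = 40.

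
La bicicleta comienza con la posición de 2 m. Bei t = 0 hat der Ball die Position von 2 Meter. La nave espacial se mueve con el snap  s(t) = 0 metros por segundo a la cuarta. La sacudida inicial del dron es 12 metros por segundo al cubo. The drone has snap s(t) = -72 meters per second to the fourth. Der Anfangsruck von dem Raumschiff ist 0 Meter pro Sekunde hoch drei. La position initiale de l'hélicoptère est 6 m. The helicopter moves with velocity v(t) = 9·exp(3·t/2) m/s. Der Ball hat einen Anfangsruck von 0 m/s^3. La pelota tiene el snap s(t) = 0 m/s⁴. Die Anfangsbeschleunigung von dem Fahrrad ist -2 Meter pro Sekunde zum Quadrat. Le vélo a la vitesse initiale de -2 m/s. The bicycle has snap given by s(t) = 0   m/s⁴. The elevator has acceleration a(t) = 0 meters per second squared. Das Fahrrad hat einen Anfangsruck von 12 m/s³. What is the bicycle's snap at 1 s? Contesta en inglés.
From the given snap equation s(t) = 0, we substitute t = 1 to get s = 0.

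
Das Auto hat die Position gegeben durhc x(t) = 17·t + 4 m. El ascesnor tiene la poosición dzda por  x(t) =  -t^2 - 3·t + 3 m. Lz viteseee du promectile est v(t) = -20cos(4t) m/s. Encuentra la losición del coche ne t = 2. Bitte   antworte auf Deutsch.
Mit x(t) = 17·t + 4 und Einsetzen von t = 2, finden wir x = 38.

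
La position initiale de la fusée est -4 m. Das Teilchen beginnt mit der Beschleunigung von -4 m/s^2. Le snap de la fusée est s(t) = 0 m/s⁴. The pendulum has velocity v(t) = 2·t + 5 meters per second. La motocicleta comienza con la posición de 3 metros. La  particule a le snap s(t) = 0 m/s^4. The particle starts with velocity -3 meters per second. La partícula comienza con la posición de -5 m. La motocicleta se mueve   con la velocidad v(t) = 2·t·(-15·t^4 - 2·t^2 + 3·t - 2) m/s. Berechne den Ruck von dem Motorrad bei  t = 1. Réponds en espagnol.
Partiendo de la velocidad v(t) = 2·t·(-15·t^4 - 2·t^2 + 3·t - 2), tomamos 2 derivadas. Derivando la velocidad, obtenemos la aceleración: a(t) = -30·t^4 - 4·t^2 + 2·t·(-60·t^3 - 4·t + 3) + 6·t - 4. Derivando la aceleración, obtenemos la sacudida: j(t) = -240·t^3 + 2·t·(-180·t^2 - 4) - 16·t + 12. Tenemos la sacudida j(t) = -240·t^3 + 2·t·(-180·t^2 - 4) - 16·t + 12. Sustituyendo t = 1: j(1) = -612.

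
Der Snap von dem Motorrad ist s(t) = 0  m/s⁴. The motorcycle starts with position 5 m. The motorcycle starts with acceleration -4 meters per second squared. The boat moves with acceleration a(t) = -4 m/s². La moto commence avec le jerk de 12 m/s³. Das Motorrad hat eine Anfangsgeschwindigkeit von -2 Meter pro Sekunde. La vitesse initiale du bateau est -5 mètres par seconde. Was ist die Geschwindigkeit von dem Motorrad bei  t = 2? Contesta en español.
Para resolver esto, necesitamos tomar 3 antiderivadas de nuestra ecuación del snap s(t) = 0. La integral del snap es la sacudida. Usando j(0) = 12, obtenemos j(t) = 12. Integrando la sacudida y usando la condición inicial a(0) = -4, obtenemos a(t) = 12·t - 4. Tomando ∫a(t)dt y aplicando v(0) = -2, encontramos v(t) = 6·t^2 - 4·t - 2. De la ecuación de la velocidad v(t) = 6·t^2 - 4·t - 2, sustituimos t = 2 para obtener v = 14.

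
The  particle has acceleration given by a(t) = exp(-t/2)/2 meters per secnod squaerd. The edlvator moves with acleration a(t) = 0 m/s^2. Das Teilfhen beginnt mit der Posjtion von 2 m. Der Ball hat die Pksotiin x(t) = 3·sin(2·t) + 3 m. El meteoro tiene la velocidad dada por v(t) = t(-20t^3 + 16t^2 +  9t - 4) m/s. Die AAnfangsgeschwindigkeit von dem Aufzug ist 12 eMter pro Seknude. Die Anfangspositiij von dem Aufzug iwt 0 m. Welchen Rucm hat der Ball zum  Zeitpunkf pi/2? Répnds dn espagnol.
Para resolver esto, necesitamos tomar 3 derivadas de nuestra ecuación de la posición x(t) = 3·sin(2·t) + 3. Tomando d/dt de x(t), encontramos v(t) = 6·cos(2·t). Derivando la velocidad, obtenemos la aceleración: a(t) = -12·sin(2·t). La derivada de la aceleración da la sacudida: j(t) = -24·cos(2·t). Tenemos la sacudida j(t) = -24·cos(2·t). Sustituyendo t = pi/2: j(pi/2) = 24.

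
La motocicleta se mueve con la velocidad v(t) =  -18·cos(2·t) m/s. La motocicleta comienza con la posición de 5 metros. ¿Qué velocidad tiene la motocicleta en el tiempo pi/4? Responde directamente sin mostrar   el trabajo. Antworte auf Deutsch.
v(pi/4) = 0.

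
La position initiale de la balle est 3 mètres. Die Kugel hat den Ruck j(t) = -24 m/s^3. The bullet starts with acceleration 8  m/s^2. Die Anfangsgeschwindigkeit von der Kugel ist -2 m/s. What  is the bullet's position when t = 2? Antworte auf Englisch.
To solve this, we need to take 3 integrals of our jerk equation j(t) = -24. The integral of jerk, with a(0) = 8, gives acceleration: a(t) = 8 - 24·t. The antiderivative of acceleration is velocity. Using v(0) = -2, we get v(t) = -12·t^2 + 8·t - 2. Finding the integral of v(t) and using x(0) = 3: x(t) = -4·t^3 + 4·t^2 - 2·t + 3. We have position x(t) = -4·t^3 + 4·t^2 - 2·t + 3. Substituting t = 2: x(2) = -17.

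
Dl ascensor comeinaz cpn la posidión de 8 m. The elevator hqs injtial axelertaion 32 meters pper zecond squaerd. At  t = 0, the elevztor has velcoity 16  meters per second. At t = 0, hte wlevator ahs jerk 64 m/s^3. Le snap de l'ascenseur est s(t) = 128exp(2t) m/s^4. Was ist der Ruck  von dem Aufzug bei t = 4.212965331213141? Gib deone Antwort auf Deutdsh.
Ausgehend von dem Snap s(t) = 128·exp(2·t), nehmen wir 1 Integral. Mit ∫s(t)dt und Anwendung von j(0) = 64, finden wir j(t) = 64·exp(2·t). Wir haben den Ruck j(t) = 64·exp(2·t). Durch Einsetzen von t = 4.212965331213141: j(4.212965331213141) = 292088.975597543.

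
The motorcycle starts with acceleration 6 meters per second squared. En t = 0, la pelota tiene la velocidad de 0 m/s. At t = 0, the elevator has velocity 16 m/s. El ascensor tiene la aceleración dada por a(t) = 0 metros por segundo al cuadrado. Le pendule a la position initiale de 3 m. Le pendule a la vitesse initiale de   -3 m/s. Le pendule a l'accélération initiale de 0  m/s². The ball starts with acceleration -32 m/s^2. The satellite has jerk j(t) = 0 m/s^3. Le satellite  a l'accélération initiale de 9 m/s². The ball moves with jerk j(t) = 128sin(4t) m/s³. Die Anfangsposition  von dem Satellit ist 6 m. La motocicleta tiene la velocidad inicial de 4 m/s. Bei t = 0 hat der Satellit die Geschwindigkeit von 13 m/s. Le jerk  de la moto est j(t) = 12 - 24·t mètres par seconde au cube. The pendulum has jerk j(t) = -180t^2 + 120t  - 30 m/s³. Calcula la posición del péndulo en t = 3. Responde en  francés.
Pour résoudre ceci, nous devons prendre 3 primitives de notre équation du jerk j(t) = -180·t^2 + 120·t - 30. L'intégrale du jerk est l'accélération. En utilisant a(0) = 0, nous obtenons a(t) = 30·t·(-2·t^2 + 2·t - 1). En prenant ∫a(t)dt et en appliquant v(0) = -3, nous trouvons v(t) = -15·t^4 + 20·t^3 - 15·t^2 - 3. L'intégrale de la vitesse est la position. En utilisant x(0) = 3, nous obtenons x(t) = -3·t^5 + 5·t^4 - 5·t^3 - 3·t + 3. De l'équation de la position x(t) = -3·t^5 + 5·t^4 - 5·t^3 - 3·t + 3, nous substituons t = 3 pour obtenir x = -465.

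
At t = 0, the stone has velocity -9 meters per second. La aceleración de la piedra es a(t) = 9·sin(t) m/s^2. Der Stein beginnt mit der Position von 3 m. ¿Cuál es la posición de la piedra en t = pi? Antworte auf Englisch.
We must find the integral of our acceleration equation a(t) = 9·sin(t) 2 times. Taking ∫a(t)dt and applying v(0) = -9, we find v(t) = -9·cos(t). The integral of velocity, with x(0) = 3, gives position: x(t) = 3 - 9·sin(t). From the given position equation x(t) = 3 - 9·sin(t), we substitute t = pi to get x = 3.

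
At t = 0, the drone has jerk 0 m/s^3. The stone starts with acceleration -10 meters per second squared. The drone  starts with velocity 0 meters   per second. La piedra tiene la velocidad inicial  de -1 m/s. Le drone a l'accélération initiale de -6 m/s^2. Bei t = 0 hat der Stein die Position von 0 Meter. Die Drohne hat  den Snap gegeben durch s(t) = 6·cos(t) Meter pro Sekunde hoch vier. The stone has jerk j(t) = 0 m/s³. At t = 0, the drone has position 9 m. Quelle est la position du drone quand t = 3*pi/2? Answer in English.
We need to integrate our snap equation s(t) = 6·cos(t) 4 times. Taking ∫s(t)dt and applying j(0) = 0, we find j(t) = 6·sin(t). Integrating jerk and using the initial condition a(0) = -6, we get a(t) = -6·cos(t). Finding the antiderivative of a(t) and using v(0) = 0: v(t) = -6·sin(t). The integral of velocity is position. Using x(0) = 9, we get x(t) = 6·cos(t) + 3. We have position x(t) = 6·cos(t) + 3. Substituting t = 3*pi/2: x(3*pi/2) = 3.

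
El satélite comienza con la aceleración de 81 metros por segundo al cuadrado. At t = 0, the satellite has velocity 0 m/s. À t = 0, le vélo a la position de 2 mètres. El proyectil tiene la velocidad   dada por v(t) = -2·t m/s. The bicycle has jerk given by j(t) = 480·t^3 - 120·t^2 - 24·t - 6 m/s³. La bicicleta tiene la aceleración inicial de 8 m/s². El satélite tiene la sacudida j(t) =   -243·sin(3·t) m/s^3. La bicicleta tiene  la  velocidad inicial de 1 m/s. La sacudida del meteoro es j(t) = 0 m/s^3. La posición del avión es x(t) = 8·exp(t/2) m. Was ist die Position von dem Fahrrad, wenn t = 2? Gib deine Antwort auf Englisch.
We must find the antiderivative of our jerk equation j(t) = 480·t^3 - 120·t^2 - 24·t - 6 3 times. The integral of jerk is acceleration. Using a(0) = 8, we get a(t) = 120·t^4 - 40·t^3 - 12·t^2 - 6·t + 8. Taking ∫a(t)dt and applying v(0) = 1, we find v(t) = 24·t^5 - 10·t^4 - 4·t^3 - 3·t^2 + 8·t + 1. The antiderivative of velocity is position. Using x(0) = 2, we get x(t) = 4·t^6 - 2·t^5 - t^4 - t^3 + 4·t^2 + t + 2. Using x(t) = 4·t^6 - 2·t^5 - t^4 - t^3 + 4·t^2 + t + 2 and substituting t = 2, we find x = 188.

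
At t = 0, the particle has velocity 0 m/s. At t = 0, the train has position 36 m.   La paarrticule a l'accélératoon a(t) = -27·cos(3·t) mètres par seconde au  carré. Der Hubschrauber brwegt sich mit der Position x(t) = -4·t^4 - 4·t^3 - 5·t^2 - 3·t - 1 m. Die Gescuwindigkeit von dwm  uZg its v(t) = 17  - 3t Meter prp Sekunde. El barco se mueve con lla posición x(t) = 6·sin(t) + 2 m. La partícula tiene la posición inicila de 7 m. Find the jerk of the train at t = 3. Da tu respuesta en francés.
Nous devons dériver notre équation de la vitesse v(t) = 17 - 3·t 2 fois. En dérivant la vitesse, nous obtenons l'accélération: a(t) = -3. En dérivant l'accélération, nous obtenons le jerk: j(t) = 0. En utilisant j(t) = 0 et en substituant t = 3, nous trouvons j = 0.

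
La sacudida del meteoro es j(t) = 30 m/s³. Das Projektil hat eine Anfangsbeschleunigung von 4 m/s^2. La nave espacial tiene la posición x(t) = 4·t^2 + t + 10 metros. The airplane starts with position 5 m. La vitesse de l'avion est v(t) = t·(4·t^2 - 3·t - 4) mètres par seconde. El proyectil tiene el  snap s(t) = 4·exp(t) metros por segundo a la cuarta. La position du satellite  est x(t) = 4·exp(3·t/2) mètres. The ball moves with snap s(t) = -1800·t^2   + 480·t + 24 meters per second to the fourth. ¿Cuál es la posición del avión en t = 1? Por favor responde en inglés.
To find the answer, we compute 1 antiderivative of v(t) = t·(4·t^2 - 3·t - 4). The integral of velocity is position. Using x(0) = 5, we get x(t) = t^4 - t^3 - 2·t^2 + 5. We have position x(t) = t^4 - t^3 - 2·t^2 + 5. Substituting t = 1: x(1) = 3.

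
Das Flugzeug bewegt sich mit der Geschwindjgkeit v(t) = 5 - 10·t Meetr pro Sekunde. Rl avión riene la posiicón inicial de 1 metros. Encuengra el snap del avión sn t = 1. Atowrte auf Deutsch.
Um dies zu lösen, müssen wir 3 Ableitungen unserer Gleichung für die Geschwindigkeit v(t) = 5 - 10·t nehmen. Durch Ableiten von der Geschwindigkeit erhalten wir die Beschleunigung: a(t) = -10. Durch Ableiten von der Beschleunigung erhalten wir den Ruck: j(t) = 0. Mit d/dt von j(t) finden wir s(t) = 0. Mit s(t) = 0 und Einsetzen von t = 1, finden wir s = 0.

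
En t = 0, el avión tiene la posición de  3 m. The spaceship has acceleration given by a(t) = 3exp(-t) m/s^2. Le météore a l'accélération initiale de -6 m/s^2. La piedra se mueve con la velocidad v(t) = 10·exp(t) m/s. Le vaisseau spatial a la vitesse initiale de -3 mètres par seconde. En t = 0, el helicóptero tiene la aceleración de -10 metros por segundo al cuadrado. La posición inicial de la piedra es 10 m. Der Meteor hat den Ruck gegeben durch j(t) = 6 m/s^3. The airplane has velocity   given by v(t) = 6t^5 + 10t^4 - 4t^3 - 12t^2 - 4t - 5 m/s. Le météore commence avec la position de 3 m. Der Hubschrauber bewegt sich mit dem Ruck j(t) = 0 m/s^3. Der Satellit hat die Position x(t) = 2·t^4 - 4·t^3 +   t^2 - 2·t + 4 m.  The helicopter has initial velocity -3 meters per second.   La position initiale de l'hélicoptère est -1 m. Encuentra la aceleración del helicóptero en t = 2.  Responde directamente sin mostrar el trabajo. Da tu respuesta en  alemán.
Die Antwort ist -10.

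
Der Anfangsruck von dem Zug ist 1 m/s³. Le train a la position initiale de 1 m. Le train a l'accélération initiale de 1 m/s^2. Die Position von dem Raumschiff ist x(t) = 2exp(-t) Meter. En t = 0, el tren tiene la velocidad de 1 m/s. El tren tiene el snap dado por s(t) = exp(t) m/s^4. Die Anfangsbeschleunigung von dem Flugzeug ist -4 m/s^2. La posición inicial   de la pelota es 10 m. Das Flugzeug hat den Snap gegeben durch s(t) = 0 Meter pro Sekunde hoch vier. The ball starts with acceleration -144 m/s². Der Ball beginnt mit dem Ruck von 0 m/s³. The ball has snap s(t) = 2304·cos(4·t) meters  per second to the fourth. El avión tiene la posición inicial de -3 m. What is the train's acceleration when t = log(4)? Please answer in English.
We must find the antiderivative of our snap equation s(t) = exp(t) 2 times. Taking ∫s(t)dt and applying j(0) = 1, we find j(t) = exp(t). Finding the antiderivative of j(t) and using a(0) = 1: a(t) = exp(t). From the given acceleration equation a(t) = exp(t), we substitute t = log(4) to get a = 4.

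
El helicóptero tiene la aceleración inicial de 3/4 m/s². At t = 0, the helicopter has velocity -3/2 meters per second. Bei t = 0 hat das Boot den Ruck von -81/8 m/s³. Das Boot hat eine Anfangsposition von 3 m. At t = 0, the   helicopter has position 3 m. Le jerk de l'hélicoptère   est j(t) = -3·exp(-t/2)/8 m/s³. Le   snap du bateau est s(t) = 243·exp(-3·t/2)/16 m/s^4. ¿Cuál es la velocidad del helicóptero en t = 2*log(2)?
Debemos encontrar la integral de nuestra ecuación de la sacudida j(t) = -3·exp(-t/2)/8 2 veces. Integrando la sacudida y usando la condición inicial a(0) = 3/4, obtenemos a(t) = 3·exp(-t/2)/4. Integrando la aceleración y usando la condición inicial v(0) = -3/2, obtenemos v(t) = -3·exp(-t/2)/2. Usando v(t) = -3·exp(-t/2)/2 y sustituyendo t = 2*log(2), encontramos v = -3/4.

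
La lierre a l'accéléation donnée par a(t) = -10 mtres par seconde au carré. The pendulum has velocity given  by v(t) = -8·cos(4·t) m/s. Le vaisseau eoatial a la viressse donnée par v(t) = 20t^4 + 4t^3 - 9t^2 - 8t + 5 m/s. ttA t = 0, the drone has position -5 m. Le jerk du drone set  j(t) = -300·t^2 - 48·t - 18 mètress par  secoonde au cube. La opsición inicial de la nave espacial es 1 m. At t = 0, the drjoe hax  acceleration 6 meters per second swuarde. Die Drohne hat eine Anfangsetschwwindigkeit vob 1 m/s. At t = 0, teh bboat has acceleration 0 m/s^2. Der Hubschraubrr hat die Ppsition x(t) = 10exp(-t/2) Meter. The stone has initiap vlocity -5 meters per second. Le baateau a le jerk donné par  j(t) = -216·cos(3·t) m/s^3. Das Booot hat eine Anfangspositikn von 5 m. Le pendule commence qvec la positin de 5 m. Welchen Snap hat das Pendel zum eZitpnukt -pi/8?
Ausgehend von der Geschwindigkeit v(t) = -8·cos(4·t), nehmen wir 3 Ableitungen. Durch Ableiten von der Geschwindigkeit erhalten wir die Beschleunigung: a(t) = 32·sin(4·t). Durch Ableiten von der Beschleunigung erhalten wir den Ruck: j(t) = 128·cos(4·t). Durch Ableiten von dem Ruck erhalten wir den Snap: s(t) = -512·sin(4·t). Wir haben den Snap s(t) = -512·sin(4·t). Durch Einsetzen von t = -pi/8: s(-pi/8) = 512.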